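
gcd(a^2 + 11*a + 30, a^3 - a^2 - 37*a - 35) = a + 5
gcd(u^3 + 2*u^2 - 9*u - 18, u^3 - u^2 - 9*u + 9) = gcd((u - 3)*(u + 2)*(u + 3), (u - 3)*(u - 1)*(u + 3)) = u^2 - 9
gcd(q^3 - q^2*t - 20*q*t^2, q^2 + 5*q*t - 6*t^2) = 1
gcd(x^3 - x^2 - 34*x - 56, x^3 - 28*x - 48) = x^2 + 6*x + 8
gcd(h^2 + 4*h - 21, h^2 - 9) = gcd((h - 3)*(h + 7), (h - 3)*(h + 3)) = h - 3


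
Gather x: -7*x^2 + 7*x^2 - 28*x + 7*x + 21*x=0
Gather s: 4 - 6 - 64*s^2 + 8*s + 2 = -64*s^2 + 8*s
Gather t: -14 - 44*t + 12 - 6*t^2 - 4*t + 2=-6*t^2 - 48*t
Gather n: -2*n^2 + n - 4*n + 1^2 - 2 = -2*n^2 - 3*n - 1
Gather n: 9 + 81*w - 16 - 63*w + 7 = 18*w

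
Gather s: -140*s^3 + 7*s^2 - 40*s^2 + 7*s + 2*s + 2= -140*s^3 - 33*s^2 + 9*s + 2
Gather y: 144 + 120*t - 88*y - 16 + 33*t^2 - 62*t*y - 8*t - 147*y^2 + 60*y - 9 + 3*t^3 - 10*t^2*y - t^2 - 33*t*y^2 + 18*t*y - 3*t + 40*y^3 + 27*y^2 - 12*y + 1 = 3*t^3 + 32*t^2 + 109*t + 40*y^3 + y^2*(-33*t - 120) + y*(-10*t^2 - 44*t - 40) + 120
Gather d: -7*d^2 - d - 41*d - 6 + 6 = -7*d^2 - 42*d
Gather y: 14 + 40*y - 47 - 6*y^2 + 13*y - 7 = -6*y^2 + 53*y - 40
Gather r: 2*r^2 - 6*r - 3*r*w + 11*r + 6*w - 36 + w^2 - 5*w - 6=2*r^2 + r*(5 - 3*w) + w^2 + w - 42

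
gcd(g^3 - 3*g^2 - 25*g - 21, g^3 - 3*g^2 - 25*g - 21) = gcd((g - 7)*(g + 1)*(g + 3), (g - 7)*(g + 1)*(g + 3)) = g^3 - 3*g^2 - 25*g - 21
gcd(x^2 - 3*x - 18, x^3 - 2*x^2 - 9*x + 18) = x + 3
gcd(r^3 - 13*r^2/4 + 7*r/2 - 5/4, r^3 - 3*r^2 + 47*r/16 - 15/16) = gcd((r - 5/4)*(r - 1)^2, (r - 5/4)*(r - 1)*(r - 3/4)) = r^2 - 9*r/4 + 5/4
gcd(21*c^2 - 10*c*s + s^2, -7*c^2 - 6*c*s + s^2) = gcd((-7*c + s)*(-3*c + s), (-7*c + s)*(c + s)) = -7*c + s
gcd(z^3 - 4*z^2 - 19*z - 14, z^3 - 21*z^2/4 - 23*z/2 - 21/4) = z^2 - 6*z - 7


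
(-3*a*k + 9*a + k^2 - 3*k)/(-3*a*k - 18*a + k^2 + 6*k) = (k - 3)/(k + 6)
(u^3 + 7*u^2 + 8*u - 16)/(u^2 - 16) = (u^2 + 3*u - 4)/(u - 4)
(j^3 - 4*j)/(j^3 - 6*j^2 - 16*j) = (j - 2)/(j - 8)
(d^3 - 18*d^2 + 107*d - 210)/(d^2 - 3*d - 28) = (d^2 - 11*d + 30)/(d + 4)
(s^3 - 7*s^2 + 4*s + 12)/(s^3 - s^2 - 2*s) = (s - 6)/s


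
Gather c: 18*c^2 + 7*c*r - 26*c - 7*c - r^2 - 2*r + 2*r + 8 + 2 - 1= 18*c^2 + c*(7*r - 33) - r^2 + 9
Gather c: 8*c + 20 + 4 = 8*c + 24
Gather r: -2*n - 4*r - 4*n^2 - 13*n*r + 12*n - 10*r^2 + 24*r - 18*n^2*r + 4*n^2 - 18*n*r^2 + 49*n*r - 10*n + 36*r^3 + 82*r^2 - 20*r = 36*r^3 + r^2*(72 - 18*n) + r*(-18*n^2 + 36*n)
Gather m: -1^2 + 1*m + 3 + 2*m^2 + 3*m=2*m^2 + 4*m + 2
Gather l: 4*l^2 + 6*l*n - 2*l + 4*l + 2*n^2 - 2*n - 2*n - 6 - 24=4*l^2 + l*(6*n + 2) + 2*n^2 - 4*n - 30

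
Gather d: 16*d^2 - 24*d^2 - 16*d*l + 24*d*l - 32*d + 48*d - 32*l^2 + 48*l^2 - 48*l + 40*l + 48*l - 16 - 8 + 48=-8*d^2 + d*(8*l + 16) + 16*l^2 + 40*l + 24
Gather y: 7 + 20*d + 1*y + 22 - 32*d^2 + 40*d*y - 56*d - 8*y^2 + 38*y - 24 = -32*d^2 - 36*d - 8*y^2 + y*(40*d + 39) + 5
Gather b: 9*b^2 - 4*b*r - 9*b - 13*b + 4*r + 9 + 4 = 9*b^2 + b*(-4*r - 22) + 4*r + 13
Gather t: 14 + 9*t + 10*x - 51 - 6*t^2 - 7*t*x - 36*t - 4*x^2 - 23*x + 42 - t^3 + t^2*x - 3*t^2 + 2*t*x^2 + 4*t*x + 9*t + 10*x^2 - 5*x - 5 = -t^3 + t^2*(x - 9) + t*(2*x^2 - 3*x - 18) + 6*x^2 - 18*x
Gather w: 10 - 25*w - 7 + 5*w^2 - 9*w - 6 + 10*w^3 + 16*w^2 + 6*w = 10*w^3 + 21*w^2 - 28*w - 3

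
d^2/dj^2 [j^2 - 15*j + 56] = 2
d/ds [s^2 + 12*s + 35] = 2*s + 12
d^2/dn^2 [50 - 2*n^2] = -4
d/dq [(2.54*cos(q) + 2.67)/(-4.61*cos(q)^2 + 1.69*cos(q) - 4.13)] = (-11.7094*cos(q)^2 - 24.6174*cos(q) + 15.0025)*sin(q)/(21.2521*cos(q)^4 - 15.5818*cos(q)^3 + 40.9347*cos(q)^2 - 13.9594*cos(q) + 17.0569)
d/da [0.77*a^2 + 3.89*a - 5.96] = 1.54*a + 3.89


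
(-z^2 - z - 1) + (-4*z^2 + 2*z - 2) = -5*z^2 + z - 3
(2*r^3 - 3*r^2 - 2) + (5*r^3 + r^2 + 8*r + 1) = 7*r^3 - 2*r^2 + 8*r - 1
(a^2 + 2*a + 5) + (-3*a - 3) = a^2 - a + 2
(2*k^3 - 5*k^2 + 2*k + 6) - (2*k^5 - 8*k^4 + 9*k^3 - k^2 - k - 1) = -2*k^5 + 8*k^4 - 7*k^3 - 4*k^2 + 3*k + 7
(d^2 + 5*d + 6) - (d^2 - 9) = 5*d + 15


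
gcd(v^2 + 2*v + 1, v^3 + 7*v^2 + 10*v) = 1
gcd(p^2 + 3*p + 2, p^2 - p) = 1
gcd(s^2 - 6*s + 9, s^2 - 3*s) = s - 3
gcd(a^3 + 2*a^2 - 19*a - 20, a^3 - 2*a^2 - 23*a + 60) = a^2 + a - 20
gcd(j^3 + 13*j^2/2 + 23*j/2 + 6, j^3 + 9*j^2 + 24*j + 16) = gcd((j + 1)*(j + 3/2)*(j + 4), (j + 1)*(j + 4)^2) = j^2 + 5*j + 4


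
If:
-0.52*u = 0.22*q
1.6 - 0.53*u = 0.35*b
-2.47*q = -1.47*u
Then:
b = 4.57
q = 0.00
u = 0.00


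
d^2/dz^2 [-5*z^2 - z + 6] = -10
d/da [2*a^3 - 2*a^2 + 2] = 2*a*(3*a - 2)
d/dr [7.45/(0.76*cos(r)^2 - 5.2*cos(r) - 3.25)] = (11.324*cos(r) - 38.74)*sin(r)/(-0.76*cos(r)^2 + 5.2*cos(r) + 3.25)^2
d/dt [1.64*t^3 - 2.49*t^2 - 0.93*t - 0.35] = 4.92*t^2 - 4.98*t - 0.93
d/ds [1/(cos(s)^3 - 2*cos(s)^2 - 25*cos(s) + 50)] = (3*cos(s)^2 - 4*cos(s) - 25)*sin(s)/(cos(s)^3 - 2*cos(s)^2 - 25*cos(s) + 50)^2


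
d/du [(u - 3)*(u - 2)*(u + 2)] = 3*u^2 - 6*u - 4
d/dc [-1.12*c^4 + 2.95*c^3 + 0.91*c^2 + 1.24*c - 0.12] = -4.48*c^3 + 8.85*c^2 + 1.82*c + 1.24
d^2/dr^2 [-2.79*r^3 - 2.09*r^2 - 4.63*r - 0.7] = -16.74*r - 4.18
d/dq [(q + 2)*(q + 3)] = 2*q + 5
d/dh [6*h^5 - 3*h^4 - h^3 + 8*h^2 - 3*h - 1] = 30*h^4 - 12*h^3 - 3*h^2 + 16*h - 3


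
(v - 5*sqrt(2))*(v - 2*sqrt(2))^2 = v^3 - 9*sqrt(2)*v^2 + 48*v - 40*sqrt(2)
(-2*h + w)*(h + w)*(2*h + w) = -4*h^3 - 4*h^2*w + h*w^2 + w^3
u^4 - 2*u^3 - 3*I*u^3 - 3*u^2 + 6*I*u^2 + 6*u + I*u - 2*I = (u - 2)*(u - I)^3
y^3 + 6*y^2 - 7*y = y*(y - 1)*(y + 7)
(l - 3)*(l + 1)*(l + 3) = l^3 + l^2 - 9*l - 9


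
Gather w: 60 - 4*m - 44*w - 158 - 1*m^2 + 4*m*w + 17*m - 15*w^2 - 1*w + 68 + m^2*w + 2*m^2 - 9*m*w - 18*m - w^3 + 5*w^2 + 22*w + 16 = m^2 - 5*m - w^3 - 10*w^2 + w*(m^2 - 5*m - 23) - 14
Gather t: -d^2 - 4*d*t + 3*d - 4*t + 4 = -d^2 + 3*d + t*(-4*d - 4) + 4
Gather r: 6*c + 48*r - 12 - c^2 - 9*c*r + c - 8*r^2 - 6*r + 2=-c^2 + 7*c - 8*r^2 + r*(42 - 9*c) - 10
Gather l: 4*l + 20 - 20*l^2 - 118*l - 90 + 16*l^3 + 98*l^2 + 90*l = 16*l^3 + 78*l^2 - 24*l - 70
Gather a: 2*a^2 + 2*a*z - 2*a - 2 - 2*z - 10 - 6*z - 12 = 2*a^2 + a*(2*z - 2) - 8*z - 24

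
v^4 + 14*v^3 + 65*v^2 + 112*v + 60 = (v + 1)*(v + 2)*(v + 5)*(v + 6)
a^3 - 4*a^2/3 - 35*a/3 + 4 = (a - 4)*(a - 1/3)*(a + 3)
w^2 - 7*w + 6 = (w - 6)*(w - 1)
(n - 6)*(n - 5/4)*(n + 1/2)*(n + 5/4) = n^4 - 11*n^3/2 - 73*n^2/16 + 275*n/32 + 75/16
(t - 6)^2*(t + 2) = t^3 - 10*t^2 + 12*t + 72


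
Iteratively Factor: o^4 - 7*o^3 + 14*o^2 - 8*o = (o - 1)*(o^3 - 6*o^2 + 8*o) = (o - 2)*(o - 1)*(o^2 - 4*o) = o*(o - 2)*(o - 1)*(o - 4)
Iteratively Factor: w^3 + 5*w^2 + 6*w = (w)*(w^2 + 5*w + 6) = w*(w + 2)*(w + 3)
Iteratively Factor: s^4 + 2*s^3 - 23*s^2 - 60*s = (s + 3)*(s^3 - s^2 - 20*s) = (s - 5)*(s + 3)*(s^2 + 4*s) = (s - 5)*(s + 3)*(s + 4)*(s)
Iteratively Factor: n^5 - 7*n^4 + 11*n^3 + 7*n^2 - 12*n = (n - 1)*(n^4 - 6*n^3 + 5*n^2 + 12*n) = (n - 4)*(n - 1)*(n^3 - 2*n^2 - 3*n) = (n - 4)*(n - 3)*(n - 1)*(n^2 + n) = n*(n - 4)*(n - 3)*(n - 1)*(n + 1)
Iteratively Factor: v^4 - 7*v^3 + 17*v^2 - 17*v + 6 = (v - 2)*(v^3 - 5*v^2 + 7*v - 3) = (v - 3)*(v - 2)*(v^2 - 2*v + 1) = (v - 3)*(v - 2)*(v - 1)*(v - 1)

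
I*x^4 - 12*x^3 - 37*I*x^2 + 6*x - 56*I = (x + 2*I)*(x + 4*I)*(x + 7*I)*(I*x + 1)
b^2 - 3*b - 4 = (b - 4)*(b + 1)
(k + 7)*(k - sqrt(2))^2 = k^3 - 2*sqrt(2)*k^2 + 7*k^2 - 14*sqrt(2)*k + 2*k + 14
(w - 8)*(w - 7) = w^2 - 15*w + 56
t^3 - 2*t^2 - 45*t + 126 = (t - 6)*(t - 3)*(t + 7)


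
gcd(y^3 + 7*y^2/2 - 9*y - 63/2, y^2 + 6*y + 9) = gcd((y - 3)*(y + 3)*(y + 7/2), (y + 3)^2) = y + 3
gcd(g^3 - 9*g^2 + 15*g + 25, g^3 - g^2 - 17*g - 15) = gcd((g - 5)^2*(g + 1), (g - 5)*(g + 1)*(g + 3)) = g^2 - 4*g - 5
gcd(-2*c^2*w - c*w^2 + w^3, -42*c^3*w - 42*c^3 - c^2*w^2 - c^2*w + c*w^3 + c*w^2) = 1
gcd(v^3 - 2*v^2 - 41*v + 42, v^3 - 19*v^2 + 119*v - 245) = v - 7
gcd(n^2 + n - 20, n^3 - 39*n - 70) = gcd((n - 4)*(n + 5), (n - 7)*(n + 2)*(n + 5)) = n + 5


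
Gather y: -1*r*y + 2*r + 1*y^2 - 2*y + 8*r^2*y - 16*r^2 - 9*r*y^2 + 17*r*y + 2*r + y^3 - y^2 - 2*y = -16*r^2 - 9*r*y^2 + 4*r + y^3 + y*(8*r^2 + 16*r - 4)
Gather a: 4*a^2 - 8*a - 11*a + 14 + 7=4*a^2 - 19*a + 21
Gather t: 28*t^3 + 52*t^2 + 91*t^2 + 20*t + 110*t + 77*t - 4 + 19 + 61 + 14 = 28*t^3 + 143*t^2 + 207*t + 90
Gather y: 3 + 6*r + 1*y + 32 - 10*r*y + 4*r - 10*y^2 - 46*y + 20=10*r - 10*y^2 + y*(-10*r - 45) + 55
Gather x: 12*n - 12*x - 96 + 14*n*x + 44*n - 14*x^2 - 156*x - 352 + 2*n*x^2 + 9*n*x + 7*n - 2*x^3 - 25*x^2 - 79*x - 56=63*n - 2*x^3 + x^2*(2*n - 39) + x*(23*n - 247) - 504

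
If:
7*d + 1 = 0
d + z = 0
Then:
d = -1/7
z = 1/7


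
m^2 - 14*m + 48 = (m - 8)*(m - 6)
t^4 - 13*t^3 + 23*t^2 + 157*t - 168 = (t - 8)*(t - 7)*(t - 1)*(t + 3)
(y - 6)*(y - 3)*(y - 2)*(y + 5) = y^4 - 6*y^3 - 19*y^2 + 144*y - 180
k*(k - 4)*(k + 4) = k^3 - 16*k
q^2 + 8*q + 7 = (q + 1)*(q + 7)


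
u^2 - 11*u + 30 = (u - 6)*(u - 5)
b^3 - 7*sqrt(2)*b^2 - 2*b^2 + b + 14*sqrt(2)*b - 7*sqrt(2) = (b - 1)^2*(b - 7*sqrt(2))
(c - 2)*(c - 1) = c^2 - 3*c + 2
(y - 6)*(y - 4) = y^2 - 10*y + 24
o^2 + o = o*(o + 1)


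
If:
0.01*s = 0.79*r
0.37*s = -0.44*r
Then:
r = 0.00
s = 0.00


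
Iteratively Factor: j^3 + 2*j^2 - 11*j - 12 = (j + 1)*(j^2 + j - 12) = (j + 1)*(j + 4)*(j - 3)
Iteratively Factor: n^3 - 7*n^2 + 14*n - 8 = (n - 4)*(n^2 - 3*n + 2) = (n - 4)*(n - 2)*(n - 1)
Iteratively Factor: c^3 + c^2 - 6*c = (c)*(c^2 + c - 6) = c*(c - 2)*(c + 3)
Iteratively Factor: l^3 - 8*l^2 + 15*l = (l - 5)*(l^2 - 3*l) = (l - 5)*(l - 3)*(l)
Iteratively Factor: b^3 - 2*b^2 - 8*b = (b)*(b^2 - 2*b - 8) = b*(b - 4)*(b + 2)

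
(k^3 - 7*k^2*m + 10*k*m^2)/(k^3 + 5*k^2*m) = (k^2 - 7*k*m + 10*m^2)/(k*(k + 5*m))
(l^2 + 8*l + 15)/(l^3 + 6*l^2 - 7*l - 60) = (l + 3)/(l^2 + l - 12)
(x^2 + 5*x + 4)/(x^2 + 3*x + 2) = (x + 4)/(x + 2)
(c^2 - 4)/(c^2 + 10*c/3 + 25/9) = 9*(c^2 - 4)/(9*c^2 + 30*c + 25)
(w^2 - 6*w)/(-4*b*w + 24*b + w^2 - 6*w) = w/(-4*b + w)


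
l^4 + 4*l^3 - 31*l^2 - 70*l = l*(l - 5)*(l + 2)*(l + 7)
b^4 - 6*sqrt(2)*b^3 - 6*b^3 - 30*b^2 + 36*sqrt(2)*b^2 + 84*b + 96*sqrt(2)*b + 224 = (b - 8)*(b + 2)*(b - 7*sqrt(2))*(b + sqrt(2))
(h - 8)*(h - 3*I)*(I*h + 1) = I*h^3 + 4*h^2 - 8*I*h^2 - 32*h - 3*I*h + 24*I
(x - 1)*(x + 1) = x^2 - 1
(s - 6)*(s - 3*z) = s^2 - 3*s*z - 6*s + 18*z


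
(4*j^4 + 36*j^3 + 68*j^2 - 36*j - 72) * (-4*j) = -16*j^5 - 144*j^4 - 272*j^3 + 144*j^2 + 288*j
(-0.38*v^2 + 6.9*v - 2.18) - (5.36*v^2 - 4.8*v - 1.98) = -5.74*v^2 + 11.7*v - 0.2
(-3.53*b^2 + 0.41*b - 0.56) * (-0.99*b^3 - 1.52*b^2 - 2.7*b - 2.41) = 3.4947*b^5 + 4.9597*b^4 + 9.4622*b^3 + 8.2515*b^2 + 0.5239*b + 1.3496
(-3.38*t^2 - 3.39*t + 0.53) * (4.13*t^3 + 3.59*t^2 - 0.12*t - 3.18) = -13.9594*t^5 - 26.1349*t^4 - 9.5756*t^3 + 13.0579*t^2 + 10.7166*t - 1.6854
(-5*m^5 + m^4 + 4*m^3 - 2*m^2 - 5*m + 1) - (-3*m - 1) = -5*m^5 + m^4 + 4*m^3 - 2*m^2 - 2*m + 2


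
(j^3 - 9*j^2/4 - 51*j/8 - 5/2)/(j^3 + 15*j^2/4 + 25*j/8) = (2*j^2 - 7*j - 4)/(j*(2*j + 5))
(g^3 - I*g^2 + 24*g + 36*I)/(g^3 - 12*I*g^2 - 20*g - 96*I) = (g + 3*I)/(g - 8*I)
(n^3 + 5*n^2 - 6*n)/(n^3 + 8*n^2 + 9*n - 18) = n/(n + 3)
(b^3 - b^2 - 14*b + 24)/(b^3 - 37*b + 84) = (b^2 + 2*b - 8)/(b^2 + 3*b - 28)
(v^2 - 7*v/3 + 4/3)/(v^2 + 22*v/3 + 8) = (3*v^2 - 7*v + 4)/(3*v^2 + 22*v + 24)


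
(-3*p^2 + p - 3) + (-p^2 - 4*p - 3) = -4*p^2 - 3*p - 6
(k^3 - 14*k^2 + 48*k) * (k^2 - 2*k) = k^5 - 16*k^4 + 76*k^3 - 96*k^2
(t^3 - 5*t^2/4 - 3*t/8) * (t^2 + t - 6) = t^5 - t^4/4 - 61*t^3/8 + 57*t^2/8 + 9*t/4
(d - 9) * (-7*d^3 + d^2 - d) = -7*d^4 + 64*d^3 - 10*d^2 + 9*d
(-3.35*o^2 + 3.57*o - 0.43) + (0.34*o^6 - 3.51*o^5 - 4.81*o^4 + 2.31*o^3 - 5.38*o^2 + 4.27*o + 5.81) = 0.34*o^6 - 3.51*o^5 - 4.81*o^4 + 2.31*o^3 - 8.73*o^2 + 7.84*o + 5.38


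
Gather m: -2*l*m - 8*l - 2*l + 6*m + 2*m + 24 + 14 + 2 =-10*l + m*(8 - 2*l) + 40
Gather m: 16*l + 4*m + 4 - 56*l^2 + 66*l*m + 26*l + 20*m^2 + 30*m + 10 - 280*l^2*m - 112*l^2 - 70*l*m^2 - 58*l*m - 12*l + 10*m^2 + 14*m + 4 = -168*l^2 + 30*l + m^2*(30 - 70*l) + m*(-280*l^2 + 8*l + 48) + 18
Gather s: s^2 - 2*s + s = s^2 - s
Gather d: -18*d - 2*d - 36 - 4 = -20*d - 40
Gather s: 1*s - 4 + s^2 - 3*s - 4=s^2 - 2*s - 8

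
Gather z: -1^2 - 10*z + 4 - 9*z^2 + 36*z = -9*z^2 + 26*z + 3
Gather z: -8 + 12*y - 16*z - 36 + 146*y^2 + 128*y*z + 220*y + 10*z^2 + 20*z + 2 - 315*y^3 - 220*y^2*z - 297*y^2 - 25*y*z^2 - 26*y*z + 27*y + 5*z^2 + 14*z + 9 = -315*y^3 - 151*y^2 + 259*y + z^2*(15 - 25*y) + z*(-220*y^2 + 102*y + 18) - 33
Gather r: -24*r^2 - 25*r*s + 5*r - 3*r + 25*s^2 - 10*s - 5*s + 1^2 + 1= -24*r^2 + r*(2 - 25*s) + 25*s^2 - 15*s + 2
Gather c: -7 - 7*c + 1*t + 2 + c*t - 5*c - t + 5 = c*(t - 12)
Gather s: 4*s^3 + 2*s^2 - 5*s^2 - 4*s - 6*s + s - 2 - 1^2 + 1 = 4*s^3 - 3*s^2 - 9*s - 2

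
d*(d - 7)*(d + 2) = d^3 - 5*d^2 - 14*d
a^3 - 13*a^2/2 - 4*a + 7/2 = (a - 7)*(a - 1/2)*(a + 1)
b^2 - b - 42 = (b - 7)*(b + 6)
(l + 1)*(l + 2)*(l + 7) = l^3 + 10*l^2 + 23*l + 14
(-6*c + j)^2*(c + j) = 36*c^3 + 24*c^2*j - 11*c*j^2 + j^3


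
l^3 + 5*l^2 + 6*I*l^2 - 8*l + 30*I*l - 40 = (l + 5)*(l + 2*I)*(l + 4*I)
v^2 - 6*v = v*(v - 6)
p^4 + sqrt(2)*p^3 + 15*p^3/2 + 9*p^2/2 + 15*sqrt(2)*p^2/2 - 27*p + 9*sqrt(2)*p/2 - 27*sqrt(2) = (p - 3/2)*(p + 3)*(p + 6)*(p + sqrt(2))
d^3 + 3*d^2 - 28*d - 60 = (d - 5)*(d + 2)*(d + 6)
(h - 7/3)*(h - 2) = h^2 - 13*h/3 + 14/3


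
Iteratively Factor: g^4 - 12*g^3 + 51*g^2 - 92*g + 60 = (g - 5)*(g^3 - 7*g^2 + 16*g - 12) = (g - 5)*(g - 2)*(g^2 - 5*g + 6) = (g - 5)*(g - 2)^2*(g - 3)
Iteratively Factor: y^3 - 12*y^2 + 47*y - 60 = (y - 5)*(y^2 - 7*y + 12) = (y - 5)*(y - 3)*(y - 4)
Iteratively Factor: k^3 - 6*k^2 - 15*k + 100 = (k + 4)*(k^2 - 10*k + 25) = (k - 5)*(k + 4)*(k - 5)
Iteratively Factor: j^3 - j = (j + 1)*(j^2 - j) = (j - 1)*(j + 1)*(j)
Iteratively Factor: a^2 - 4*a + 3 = (a - 1)*(a - 3)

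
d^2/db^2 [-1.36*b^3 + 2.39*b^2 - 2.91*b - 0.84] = 4.78 - 8.16*b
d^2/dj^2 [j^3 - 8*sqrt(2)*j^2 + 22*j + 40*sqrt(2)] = 6*j - 16*sqrt(2)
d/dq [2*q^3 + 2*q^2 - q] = 6*q^2 + 4*q - 1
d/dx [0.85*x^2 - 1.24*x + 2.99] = 1.7*x - 1.24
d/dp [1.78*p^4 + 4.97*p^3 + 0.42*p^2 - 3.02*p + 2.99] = 7.12*p^3 + 14.91*p^2 + 0.84*p - 3.02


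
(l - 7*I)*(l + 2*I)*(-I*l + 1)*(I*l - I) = l^4 - l^3 - 4*I*l^3 + 19*l^2 + 4*I*l^2 - 19*l + 14*I*l - 14*I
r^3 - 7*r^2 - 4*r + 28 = (r - 7)*(r - 2)*(r + 2)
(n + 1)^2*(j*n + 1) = j*n^3 + 2*j*n^2 + j*n + n^2 + 2*n + 1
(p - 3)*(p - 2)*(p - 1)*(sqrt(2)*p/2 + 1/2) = sqrt(2)*p^4/2 - 3*sqrt(2)*p^3 + p^3/2 - 3*p^2 + 11*sqrt(2)*p^2/2 - 3*sqrt(2)*p + 11*p/2 - 3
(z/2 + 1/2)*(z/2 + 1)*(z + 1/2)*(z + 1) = z^4/4 + 9*z^3/8 + 7*z^2/4 + 9*z/8 + 1/4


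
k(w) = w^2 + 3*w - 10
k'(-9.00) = -15.00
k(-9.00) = 44.00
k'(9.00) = 21.00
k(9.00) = 98.00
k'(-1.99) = -0.98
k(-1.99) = -12.01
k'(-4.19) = -5.38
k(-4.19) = -5.01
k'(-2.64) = -2.28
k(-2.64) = -10.95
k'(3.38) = 9.76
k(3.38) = 11.56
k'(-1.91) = -0.82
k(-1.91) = -12.08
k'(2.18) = 7.36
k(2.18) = 1.29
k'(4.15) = 11.30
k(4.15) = 19.67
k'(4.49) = 11.98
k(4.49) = 23.63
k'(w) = 2*w + 3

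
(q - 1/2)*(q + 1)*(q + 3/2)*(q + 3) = q^4 + 5*q^3 + 25*q^2/4 - 9/4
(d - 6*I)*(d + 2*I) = d^2 - 4*I*d + 12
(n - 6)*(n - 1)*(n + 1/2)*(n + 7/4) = n^4 - 19*n^3/4 - 71*n^2/8 + 59*n/8 + 21/4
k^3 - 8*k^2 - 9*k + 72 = (k - 8)*(k - 3)*(k + 3)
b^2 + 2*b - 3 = (b - 1)*(b + 3)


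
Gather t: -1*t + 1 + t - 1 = 0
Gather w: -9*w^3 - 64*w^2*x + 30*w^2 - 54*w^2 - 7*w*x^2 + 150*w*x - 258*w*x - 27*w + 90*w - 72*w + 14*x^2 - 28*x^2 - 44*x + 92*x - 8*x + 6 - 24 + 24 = -9*w^3 + w^2*(-64*x - 24) + w*(-7*x^2 - 108*x - 9) - 14*x^2 + 40*x + 6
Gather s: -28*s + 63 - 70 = -28*s - 7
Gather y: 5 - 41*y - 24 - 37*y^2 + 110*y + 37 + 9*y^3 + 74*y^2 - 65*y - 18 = 9*y^3 + 37*y^2 + 4*y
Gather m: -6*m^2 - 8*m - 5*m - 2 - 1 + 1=-6*m^2 - 13*m - 2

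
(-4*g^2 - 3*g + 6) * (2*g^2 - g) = -8*g^4 - 2*g^3 + 15*g^2 - 6*g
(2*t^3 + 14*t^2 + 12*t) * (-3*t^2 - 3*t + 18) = -6*t^5 - 48*t^4 - 42*t^3 + 216*t^2 + 216*t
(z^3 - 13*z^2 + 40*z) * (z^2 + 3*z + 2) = z^5 - 10*z^4 + 3*z^3 + 94*z^2 + 80*z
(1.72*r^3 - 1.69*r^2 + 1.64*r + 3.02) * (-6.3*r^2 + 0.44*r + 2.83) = -10.836*r^5 + 11.4038*r^4 - 6.208*r^3 - 23.0871*r^2 + 5.97*r + 8.5466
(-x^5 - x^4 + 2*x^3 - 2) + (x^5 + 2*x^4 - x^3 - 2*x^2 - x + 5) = x^4 + x^3 - 2*x^2 - x + 3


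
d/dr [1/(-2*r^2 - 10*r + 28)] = (r + 5/2)/(r^2 + 5*r - 14)^2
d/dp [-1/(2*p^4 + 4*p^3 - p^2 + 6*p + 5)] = 2*(4*p^3 + 6*p^2 - p + 3)/(2*p^4 + 4*p^3 - p^2 + 6*p + 5)^2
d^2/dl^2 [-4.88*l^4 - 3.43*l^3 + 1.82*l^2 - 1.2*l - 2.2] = -58.56*l^2 - 20.58*l + 3.64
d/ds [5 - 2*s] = -2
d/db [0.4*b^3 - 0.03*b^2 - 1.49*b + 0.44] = 1.2*b^2 - 0.06*b - 1.49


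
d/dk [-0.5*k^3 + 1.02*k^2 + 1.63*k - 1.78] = -1.5*k^2 + 2.04*k + 1.63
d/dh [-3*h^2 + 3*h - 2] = 3 - 6*h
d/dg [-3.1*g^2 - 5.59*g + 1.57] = -6.2*g - 5.59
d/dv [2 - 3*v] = -3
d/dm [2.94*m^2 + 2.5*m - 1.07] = 5.88*m + 2.5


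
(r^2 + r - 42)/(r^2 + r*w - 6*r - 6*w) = (r + 7)/(r + w)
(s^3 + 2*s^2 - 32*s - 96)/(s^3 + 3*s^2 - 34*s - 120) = (s + 4)/(s + 5)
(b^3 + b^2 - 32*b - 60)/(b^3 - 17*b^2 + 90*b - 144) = (b^2 + 7*b + 10)/(b^2 - 11*b + 24)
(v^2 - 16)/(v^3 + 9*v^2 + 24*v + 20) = (v^2 - 16)/(v^3 + 9*v^2 + 24*v + 20)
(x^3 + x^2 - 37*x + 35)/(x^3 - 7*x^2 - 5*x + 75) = (x^2 + 6*x - 7)/(x^2 - 2*x - 15)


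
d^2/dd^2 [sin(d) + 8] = -sin(d)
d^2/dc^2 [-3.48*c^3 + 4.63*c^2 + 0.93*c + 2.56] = 9.26 - 20.88*c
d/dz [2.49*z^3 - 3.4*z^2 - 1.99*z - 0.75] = 7.47*z^2 - 6.8*z - 1.99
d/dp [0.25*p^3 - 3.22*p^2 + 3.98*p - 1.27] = 0.75*p^2 - 6.44*p + 3.98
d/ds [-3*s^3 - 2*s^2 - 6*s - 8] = -9*s^2 - 4*s - 6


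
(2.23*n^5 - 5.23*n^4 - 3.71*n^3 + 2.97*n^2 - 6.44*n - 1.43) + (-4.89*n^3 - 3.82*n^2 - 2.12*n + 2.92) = 2.23*n^5 - 5.23*n^4 - 8.6*n^3 - 0.85*n^2 - 8.56*n + 1.49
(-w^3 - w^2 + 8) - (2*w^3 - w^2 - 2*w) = -3*w^3 + 2*w + 8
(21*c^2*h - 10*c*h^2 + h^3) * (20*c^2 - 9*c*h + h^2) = 420*c^4*h - 389*c^3*h^2 + 131*c^2*h^3 - 19*c*h^4 + h^5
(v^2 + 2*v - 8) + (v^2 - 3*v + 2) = 2*v^2 - v - 6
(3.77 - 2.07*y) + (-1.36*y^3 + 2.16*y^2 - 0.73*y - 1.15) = -1.36*y^3 + 2.16*y^2 - 2.8*y + 2.62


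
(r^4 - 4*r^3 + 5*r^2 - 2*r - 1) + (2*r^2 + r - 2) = r^4 - 4*r^3 + 7*r^2 - r - 3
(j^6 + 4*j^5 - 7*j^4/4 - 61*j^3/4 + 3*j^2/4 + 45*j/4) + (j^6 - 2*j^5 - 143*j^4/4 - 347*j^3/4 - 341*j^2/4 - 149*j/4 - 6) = 2*j^6 + 2*j^5 - 75*j^4/2 - 102*j^3 - 169*j^2/2 - 26*j - 6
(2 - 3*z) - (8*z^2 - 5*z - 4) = -8*z^2 + 2*z + 6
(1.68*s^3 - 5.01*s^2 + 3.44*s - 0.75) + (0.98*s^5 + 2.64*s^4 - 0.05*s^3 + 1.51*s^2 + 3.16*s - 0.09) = 0.98*s^5 + 2.64*s^4 + 1.63*s^3 - 3.5*s^2 + 6.6*s - 0.84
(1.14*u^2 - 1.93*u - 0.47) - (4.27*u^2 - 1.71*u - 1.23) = -3.13*u^2 - 0.22*u + 0.76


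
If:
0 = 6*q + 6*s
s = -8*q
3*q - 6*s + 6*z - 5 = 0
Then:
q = 0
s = 0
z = 5/6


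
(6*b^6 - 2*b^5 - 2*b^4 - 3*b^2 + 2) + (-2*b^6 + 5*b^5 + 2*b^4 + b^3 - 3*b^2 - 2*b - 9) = 4*b^6 + 3*b^5 + b^3 - 6*b^2 - 2*b - 7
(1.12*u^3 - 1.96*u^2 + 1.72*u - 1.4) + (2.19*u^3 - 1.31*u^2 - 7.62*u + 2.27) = 3.31*u^3 - 3.27*u^2 - 5.9*u + 0.87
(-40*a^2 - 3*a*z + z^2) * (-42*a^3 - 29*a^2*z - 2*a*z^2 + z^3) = 1680*a^5 + 1286*a^4*z + 125*a^3*z^2 - 63*a^2*z^3 - 5*a*z^4 + z^5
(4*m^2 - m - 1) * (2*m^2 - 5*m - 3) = 8*m^4 - 22*m^3 - 9*m^2 + 8*m + 3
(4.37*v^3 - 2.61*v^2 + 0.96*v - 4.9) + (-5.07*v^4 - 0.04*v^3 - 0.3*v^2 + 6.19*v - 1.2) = -5.07*v^4 + 4.33*v^3 - 2.91*v^2 + 7.15*v - 6.1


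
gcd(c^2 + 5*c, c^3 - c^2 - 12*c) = c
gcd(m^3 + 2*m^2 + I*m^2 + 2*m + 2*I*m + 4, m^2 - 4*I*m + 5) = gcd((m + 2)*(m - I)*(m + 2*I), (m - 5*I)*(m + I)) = 1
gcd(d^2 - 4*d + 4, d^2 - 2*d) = d - 2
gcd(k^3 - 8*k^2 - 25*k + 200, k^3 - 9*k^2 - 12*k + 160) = k^2 - 13*k + 40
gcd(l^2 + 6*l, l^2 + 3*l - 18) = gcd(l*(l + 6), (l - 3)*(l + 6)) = l + 6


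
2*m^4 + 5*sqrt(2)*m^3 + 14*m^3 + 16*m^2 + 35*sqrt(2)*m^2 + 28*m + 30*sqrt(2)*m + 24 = (m + 6)*(m + 2*sqrt(2))*(sqrt(2)*m + 1)*(sqrt(2)*m + sqrt(2))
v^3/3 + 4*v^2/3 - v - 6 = (v/3 + 1)*(v - 2)*(v + 3)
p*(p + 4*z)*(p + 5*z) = p^3 + 9*p^2*z + 20*p*z^2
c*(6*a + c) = 6*a*c + c^2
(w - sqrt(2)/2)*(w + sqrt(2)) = w^2 + sqrt(2)*w/2 - 1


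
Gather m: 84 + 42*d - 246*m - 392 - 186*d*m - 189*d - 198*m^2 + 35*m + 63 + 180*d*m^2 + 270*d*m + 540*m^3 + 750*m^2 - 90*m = -147*d + 540*m^3 + m^2*(180*d + 552) + m*(84*d - 301) - 245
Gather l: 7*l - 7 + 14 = 7*l + 7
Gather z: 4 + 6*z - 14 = 6*z - 10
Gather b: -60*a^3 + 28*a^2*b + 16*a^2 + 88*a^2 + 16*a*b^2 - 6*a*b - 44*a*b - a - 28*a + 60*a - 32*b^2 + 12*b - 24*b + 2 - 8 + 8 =-60*a^3 + 104*a^2 + 31*a + b^2*(16*a - 32) + b*(28*a^2 - 50*a - 12) + 2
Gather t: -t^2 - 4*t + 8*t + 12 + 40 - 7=-t^2 + 4*t + 45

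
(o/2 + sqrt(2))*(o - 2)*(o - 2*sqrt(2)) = o^3/2 - o^2 - 4*o + 8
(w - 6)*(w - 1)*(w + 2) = w^3 - 5*w^2 - 8*w + 12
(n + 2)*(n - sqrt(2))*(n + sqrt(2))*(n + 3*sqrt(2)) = n^4 + 2*n^3 + 3*sqrt(2)*n^3 - 2*n^2 + 6*sqrt(2)*n^2 - 6*sqrt(2)*n - 4*n - 12*sqrt(2)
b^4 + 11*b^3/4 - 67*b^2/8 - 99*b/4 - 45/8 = (b - 3)*(b + 1/4)*(b + 5/2)*(b + 3)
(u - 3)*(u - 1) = u^2 - 4*u + 3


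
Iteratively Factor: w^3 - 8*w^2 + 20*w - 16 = (w - 4)*(w^2 - 4*w + 4) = (w - 4)*(w - 2)*(w - 2)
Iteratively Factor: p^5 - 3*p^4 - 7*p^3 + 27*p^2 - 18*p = (p)*(p^4 - 3*p^3 - 7*p^2 + 27*p - 18) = p*(p + 3)*(p^3 - 6*p^2 + 11*p - 6) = p*(p - 2)*(p + 3)*(p^2 - 4*p + 3) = p*(p - 3)*(p - 2)*(p + 3)*(p - 1)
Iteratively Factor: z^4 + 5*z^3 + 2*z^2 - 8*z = (z)*(z^3 + 5*z^2 + 2*z - 8) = z*(z - 1)*(z^2 + 6*z + 8) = z*(z - 1)*(z + 2)*(z + 4)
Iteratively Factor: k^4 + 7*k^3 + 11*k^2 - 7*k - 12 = (k + 1)*(k^3 + 6*k^2 + 5*k - 12) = (k + 1)*(k + 3)*(k^2 + 3*k - 4) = (k + 1)*(k + 3)*(k + 4)*(k - 1)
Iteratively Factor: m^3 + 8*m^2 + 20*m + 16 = (m + 2)*(m^2 + 6*m + 8) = (m + 2)*(m + 4)*(m + 2)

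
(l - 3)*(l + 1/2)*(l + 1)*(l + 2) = l^4 + l^3/2 - 7*l^2 - 19*l/2 - 3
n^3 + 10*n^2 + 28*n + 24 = (n + 2)^2*(n + 6)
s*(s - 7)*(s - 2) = s^3 - 9*s^2 + 14*s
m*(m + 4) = m^2 + 4*m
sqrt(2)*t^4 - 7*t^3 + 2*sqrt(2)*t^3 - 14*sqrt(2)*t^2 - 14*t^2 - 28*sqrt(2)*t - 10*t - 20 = (t + 2)*(t - 5*sqrt(2))*(t + sqrt(2))*(sqrt(2)*t + 1)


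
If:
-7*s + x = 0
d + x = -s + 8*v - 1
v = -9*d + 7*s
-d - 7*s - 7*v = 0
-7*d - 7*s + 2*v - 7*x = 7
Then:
No Solution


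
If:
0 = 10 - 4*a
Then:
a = 5/2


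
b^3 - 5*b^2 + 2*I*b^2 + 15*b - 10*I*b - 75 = (b - 5)*(b - 3*I)*(b + 5*I)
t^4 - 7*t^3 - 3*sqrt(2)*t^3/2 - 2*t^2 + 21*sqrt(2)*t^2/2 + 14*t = t*(t - 7)*(t - 2*sqrt(2))*(t + sqrt(2)/2)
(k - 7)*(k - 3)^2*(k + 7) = k^4 - 6*k^3 - 40*k^2 + 294*k - 441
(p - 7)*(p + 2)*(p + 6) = p^3 + p^2 - 44*p - 84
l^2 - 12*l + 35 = (l - 7)*(l - 5)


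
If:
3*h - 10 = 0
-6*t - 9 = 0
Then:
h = 10/3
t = -3/2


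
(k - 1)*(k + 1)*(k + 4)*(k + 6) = k^4 + 10*k^3 + 23*k^2 - 10*k - 24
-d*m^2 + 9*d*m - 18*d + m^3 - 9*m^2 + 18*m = (-d + m)*(m - 6)*(m - 3)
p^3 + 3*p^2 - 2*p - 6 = (p + 3)*(p - sqrt(2))*(p + sqrt(2))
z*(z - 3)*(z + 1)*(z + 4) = z^4 + 2*z^3 - 11*z^2 - 12*z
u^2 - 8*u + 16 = (u - 4)^2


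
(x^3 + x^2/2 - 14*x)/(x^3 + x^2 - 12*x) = (x - 7/2)/(x - 3)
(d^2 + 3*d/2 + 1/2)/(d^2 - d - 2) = (d + 1/2)/(d - 2)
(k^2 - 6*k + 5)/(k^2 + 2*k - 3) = (k - 5)/(k + 3)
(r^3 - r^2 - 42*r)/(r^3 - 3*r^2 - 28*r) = (r + 6)/(r + 4)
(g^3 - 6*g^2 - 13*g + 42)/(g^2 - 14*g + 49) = (g^2 + g - 6)/(g - 7)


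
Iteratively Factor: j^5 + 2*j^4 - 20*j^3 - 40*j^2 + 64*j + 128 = (j + 2)*(j^4 - 20*j^2 + 64) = (j - 2)*(j + 2)*(j^3 + 2*j^2 - 16*j - 32) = (j - 4)*(j - 2)*(j + 2)*(j^2 + 6*j + 8) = (j - 4)*(j - 2)*(j + 2)^2*(j + 4)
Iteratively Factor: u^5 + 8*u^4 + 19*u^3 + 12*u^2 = (u + 1)*(u^4 + 7*u^3 + 12*u^2) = (u + 1)*(u + 3)*(u^3 + 4*u^2) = u*(u + 1)*(u + 3)*(u^2 + 4*u) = u^2*(u + 1)*(u + 3)*(u + 4)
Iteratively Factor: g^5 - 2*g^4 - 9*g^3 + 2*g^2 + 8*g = (g + 2)*(g^4 - 4*g^3 - g^2 + 4*g) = (g - 4)*(g + 2)*(g^3 - g) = g*(g - 4)*(g + 2)*(g^2 - 1) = g*(g - 4)*(g - 1)*(g + 2)*(g + 1)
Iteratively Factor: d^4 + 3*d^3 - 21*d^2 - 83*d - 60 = (d - 5)*(d^3 + 8*d^2 + 19*d + 12) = (d - 5)*(d + 1)*(d^2 + 7*d + 12) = (d - 5)*(d + 1)*(d + 4)*(d + 3)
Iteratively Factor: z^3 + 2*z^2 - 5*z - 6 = (z - 2)*(z^2 + 4*z + 3) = (z - 2)*(z + 3)*(z + 1)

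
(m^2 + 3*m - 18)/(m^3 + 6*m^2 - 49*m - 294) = (m - 3)/(m^2 - 49)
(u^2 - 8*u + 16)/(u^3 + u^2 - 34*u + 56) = (u - 4)/(u^2 + 5*u - 14)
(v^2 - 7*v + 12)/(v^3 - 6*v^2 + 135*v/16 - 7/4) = 16*(v - 3)/(16*v^2 - 32*v + 7)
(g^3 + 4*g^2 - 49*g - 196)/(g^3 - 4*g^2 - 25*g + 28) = (g + 7)/(g - 1)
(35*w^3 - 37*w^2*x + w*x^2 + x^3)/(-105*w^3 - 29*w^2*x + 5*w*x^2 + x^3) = (-w + x)/(3*w + x)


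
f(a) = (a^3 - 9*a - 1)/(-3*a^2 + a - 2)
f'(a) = (6*a - 1)*(a^3 - 9*a - 1)/(-3*a^2 + a - 2)^2 + (3*a^2 - 9)/(-3*a^2 + a - 2)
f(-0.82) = -1.20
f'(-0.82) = -0.03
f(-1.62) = -0.81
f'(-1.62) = -0.66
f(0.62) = 2.50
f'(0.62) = 0.41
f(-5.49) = 1.20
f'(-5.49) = -0.42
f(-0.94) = -1.19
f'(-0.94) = -0.27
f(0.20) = 1.45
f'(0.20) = 4.47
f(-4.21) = 0.64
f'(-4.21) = -0.46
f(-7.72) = 2.08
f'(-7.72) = -0.38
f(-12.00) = 3.63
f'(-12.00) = -0.35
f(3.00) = 0.04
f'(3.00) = -0.72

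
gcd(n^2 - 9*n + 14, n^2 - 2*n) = n - 2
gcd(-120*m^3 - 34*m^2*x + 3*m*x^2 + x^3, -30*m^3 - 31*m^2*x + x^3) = -30*m^2 - m*x + x^2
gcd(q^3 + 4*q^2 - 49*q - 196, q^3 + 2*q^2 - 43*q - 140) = q^2 - 3*q - 28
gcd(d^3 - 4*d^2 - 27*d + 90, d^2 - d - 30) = d^2 - d - 30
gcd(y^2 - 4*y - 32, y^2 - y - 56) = y - 8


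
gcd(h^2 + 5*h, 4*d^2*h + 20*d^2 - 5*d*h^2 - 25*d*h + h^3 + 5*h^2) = h + 5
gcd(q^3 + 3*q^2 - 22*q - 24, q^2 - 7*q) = 1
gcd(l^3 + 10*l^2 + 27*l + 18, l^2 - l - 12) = l + 3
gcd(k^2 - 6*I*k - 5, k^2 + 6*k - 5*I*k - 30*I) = k - 5*I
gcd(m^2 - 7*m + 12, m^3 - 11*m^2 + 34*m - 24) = m - 4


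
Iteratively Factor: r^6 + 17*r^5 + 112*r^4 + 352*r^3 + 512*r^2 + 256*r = (r + 4)*(r^5 + 13*r^4 + 60*r^3 + 112*r^2 + 64*r) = (r + 1)*(r + 4)*(r^4 + 12*r^3 + 48*r^2 + 64*r) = (r + 1)*(r + 4)^2*(r^3 + 8*r^2 + 16*r) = (r + 1)*(r + 4)^3*(r^2 + 4*r) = (r + 1)*(r + 4)^4*(r)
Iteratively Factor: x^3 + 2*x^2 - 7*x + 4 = (x - 1)*(x^2 + 3*x - 4) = (x - 1)*(x + 4)*(x - 1)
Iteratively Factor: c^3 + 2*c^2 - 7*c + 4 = (c - 1)*(c^2 + 3*c - 4) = (c - 1)^2*(c + 4)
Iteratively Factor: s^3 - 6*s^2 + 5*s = (s - 1)*(s^2 - 5*s) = (s - 5)*(s - 1)*(s)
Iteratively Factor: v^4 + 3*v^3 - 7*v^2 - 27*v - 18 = (v - 3)*(v^3 + 6*v^2 + 11*v + 6) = (v - 3)*(v + 1)*(v^2 + 5*v + 6) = (v - 3)*(v + 1)*(v + 3)*(v + 2)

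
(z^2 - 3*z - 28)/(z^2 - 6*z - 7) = (z + 4)/(z + 1)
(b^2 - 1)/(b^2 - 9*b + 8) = (b + 1)/(b - 8)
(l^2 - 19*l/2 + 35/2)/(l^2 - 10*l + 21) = (l - 5/2)/(l - 3)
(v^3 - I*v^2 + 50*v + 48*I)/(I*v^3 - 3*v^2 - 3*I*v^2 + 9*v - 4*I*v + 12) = (-I*v^3 - v^2 - 50*I*v + 48)/(v^3 + 3*v^2*(-1 + I) - v*(4 + 9*I) - 12*I)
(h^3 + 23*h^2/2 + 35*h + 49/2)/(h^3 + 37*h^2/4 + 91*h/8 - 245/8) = 4*(h + 1)/(4*h - 5)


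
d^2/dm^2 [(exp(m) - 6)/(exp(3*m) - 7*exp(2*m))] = (4*exp(3*m) - 75*exp(2*m) + 511*exp(m) - 1176)*exp(-2*m)/(exp(3*m) - 21*exp(2*m) + 147*exp(m) - 343)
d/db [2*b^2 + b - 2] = 4*b + 1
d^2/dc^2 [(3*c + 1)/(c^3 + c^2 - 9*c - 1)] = 2*((3*c + 1)*(3*c^2 + 2*c - 9)^2 + (-9*c^2 - 6*c - (3*c + 1)^2 + 27)*(c^3 + c^2 - 9*c - 1))/(c^3 + c^2 - 9*c - 1)^3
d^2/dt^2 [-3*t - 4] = 0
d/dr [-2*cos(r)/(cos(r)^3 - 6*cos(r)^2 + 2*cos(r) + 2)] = 64*(-cos(r)^3 + 3*cos(r)^2 + 1)*sin(r)/(24*sin(r)^2 + 11*cos(r) + cos(3*r) - 16)^2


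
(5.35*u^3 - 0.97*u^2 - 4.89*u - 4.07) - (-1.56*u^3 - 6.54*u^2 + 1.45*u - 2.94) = 6.91*u^3 + 5.57*u^2 - 6.34*u - 1.13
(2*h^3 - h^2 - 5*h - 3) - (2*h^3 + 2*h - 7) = -h^2 - 7*h + 4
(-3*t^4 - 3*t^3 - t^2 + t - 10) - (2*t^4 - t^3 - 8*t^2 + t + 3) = -5*t^4 - 2*t^3 + 7*t^2 - 13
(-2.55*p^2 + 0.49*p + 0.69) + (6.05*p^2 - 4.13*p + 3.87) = 3.5*p^2 - 3.64*p + 4.56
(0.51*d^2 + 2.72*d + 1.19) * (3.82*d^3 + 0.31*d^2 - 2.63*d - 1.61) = 1.9482*d^5 + 10.5485*d^4 + 4.0477*d^3 - 7.6058*d^2 - 7.5089*d - 1.9159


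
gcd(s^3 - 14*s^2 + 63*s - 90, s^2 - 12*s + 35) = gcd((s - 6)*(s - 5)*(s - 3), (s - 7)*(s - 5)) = s - 5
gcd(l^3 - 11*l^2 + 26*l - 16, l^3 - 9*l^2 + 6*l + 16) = l^2 - 10*l + 16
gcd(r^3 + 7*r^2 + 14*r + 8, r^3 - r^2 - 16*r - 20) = r + 2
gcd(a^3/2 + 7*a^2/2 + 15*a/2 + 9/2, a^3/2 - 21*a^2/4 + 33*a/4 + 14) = a + 1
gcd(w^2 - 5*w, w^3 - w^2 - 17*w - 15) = w - 5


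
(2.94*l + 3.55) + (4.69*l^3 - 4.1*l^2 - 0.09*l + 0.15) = 4.69*l^3 - 4.1*l^2 + 2.85*l + 3.7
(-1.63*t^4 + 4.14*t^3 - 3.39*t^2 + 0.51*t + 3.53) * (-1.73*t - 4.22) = 2.8199*t^5 - 0.283600000000001*t^4 - 11.6061*t^3 + 13.4235*t^2 - 8.2591*t - 14.8966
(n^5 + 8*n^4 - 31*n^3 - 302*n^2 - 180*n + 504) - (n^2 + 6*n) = n^5 + 8*n^4 - 31*n^3 - 303*n^2 - 186*n + 504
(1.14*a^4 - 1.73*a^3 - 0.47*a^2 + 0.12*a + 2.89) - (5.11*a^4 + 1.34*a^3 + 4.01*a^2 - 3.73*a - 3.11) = -3.97*a^4 - 3.07*a^3 - 4.48*a^2 + 3.85*a + 6.0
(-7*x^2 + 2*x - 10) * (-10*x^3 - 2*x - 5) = 70*x^5 - 20*x^4 + 114*x^3 + 31*x^2 + 10*x + 50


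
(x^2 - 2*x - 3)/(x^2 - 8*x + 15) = (x + 1)/(x - 5)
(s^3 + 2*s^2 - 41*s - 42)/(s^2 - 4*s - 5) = (s^2 + s - 42)/(s - 5)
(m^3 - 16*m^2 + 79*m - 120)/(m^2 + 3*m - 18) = (m^2 - 13*m + 40)/(m + 6)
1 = 1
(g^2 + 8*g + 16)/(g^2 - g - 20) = (g + 4)/(g - 5)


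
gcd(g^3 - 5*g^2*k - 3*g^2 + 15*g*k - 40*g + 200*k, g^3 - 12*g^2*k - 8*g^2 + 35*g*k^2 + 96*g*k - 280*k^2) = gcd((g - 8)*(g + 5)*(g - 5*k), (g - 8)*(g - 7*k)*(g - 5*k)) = g^2 - 5*g*k - 8*g + 40*k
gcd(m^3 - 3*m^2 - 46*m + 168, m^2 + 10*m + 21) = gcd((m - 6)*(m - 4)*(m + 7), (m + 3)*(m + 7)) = m + 7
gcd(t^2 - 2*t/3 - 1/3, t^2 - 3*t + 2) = t - 1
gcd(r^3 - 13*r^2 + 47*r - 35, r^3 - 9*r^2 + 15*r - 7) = r^2 - 8*r + 7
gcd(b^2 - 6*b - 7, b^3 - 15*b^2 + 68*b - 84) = b - 7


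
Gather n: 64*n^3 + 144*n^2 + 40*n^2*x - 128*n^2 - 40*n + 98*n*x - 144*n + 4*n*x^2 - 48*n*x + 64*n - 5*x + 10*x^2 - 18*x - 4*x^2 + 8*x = 64*n^3 + n^2*(40*x + 16) + n*(4*x^2 + 50*x - 120) + 6*x^2 - 15*x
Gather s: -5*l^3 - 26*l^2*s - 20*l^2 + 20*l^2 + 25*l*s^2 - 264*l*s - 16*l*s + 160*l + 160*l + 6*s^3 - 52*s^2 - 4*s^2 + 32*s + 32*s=-5*l^3 + 320*l + 6*s^3 + s^2*(25*l - 56) + s*(-26*l^2 - 280*l + 64)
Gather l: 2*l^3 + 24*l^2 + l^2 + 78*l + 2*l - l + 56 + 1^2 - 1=2*l^3 + 25*l^2 + 79*l + 56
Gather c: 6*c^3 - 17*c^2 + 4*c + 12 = 6*c^3 - 17*c^2 + 4*c + 12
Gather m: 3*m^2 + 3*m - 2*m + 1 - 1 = 3*m^2 + m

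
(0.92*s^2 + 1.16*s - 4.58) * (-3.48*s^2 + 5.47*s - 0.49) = -3.2016*s^4 + 0.9956*s^3 + 21.8328*s^2 - 25.621*s + 2.2442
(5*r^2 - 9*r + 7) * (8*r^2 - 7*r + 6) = 40*r^4 - 107*r^3 + 149*r^2 - 103*r + 42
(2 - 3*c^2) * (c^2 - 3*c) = -3*c^4 + 9*c^3 + 2*c^2 - 6*c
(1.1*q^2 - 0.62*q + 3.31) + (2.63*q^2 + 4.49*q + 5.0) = 3.73*q^2 + 3.87*q + 8.31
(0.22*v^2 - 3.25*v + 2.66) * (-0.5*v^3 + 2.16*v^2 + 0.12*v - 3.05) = -0.11*v^5 + 2.1002*v^4 - 8.3236*v^3 + 4.6846*v^2 + 10.2317*v - 8.113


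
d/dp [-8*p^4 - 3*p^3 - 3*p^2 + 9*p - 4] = -32*p^3 - 9*p^2 - 6*p + 9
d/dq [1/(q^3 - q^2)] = (2 - 3*q)/(q^3*(q - 1)^2)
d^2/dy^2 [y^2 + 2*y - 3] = 2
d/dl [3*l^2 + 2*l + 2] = 6*l + 2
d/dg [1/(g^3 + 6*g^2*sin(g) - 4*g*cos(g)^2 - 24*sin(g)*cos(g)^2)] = (-6*g^2*cos(g) - 3*g^2 - 12*g*sin(g) - 4*g*sin(2*g) + 6*cos(g) + 2*cos(2*g) + 18*cos(3*g) + 2)/((g + 6*sin(g))^2*(g - 2*cos(g))^2*(g + 2*cos(g))^2)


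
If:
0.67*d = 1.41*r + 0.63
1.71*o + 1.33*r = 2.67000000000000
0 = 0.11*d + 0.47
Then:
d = -4.27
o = 3.49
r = -2.48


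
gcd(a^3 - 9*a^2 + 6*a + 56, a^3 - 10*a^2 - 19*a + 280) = a - 7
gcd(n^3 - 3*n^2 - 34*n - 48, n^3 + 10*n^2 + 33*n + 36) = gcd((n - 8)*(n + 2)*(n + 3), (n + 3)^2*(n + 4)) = n + 3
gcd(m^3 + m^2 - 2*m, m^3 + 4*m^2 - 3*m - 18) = 1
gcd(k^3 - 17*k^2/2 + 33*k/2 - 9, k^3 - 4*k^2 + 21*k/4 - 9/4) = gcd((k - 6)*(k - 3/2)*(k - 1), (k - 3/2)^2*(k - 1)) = k^2 - 5*k/2 + 3/2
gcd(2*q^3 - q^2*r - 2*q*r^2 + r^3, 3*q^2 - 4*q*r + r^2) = q - r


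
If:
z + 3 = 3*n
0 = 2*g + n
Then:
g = -z/6 - 1/2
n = z/3 + 1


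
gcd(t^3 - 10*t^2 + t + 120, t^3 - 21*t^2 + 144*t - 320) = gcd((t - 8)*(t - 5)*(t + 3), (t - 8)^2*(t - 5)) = t^2 - 13*t + 40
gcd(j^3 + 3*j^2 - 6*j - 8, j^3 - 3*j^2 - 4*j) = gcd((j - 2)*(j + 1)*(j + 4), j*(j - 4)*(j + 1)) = j + 1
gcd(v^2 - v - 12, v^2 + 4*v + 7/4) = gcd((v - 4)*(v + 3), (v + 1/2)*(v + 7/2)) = 1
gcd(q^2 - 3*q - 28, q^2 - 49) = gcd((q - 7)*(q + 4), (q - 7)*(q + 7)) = q - 7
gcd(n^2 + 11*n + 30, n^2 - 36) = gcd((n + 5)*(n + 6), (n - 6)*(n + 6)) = n + 6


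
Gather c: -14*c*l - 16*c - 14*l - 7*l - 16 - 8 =c*(-14*l - 16) - 21*l - 24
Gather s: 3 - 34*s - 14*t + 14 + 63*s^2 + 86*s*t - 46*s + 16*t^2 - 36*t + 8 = 63*s^2 + s*(86*t - 80) + 16*t^2 - 50*t + 25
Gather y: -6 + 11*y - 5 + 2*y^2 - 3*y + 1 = 2*y^2 + 8*y - 10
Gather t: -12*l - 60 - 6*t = -12*l - 6*t - 60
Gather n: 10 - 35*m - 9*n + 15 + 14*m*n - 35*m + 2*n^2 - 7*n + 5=-70*m + 2*n^2 + n*(14*m - 16) + 30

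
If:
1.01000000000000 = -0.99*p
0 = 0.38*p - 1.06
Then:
No Solution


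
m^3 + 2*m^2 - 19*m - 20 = (m - 4)*(m + 1)*(m + 5)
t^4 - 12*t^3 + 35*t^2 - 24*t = t*(t - 8)*(t - 3)*(t - 1)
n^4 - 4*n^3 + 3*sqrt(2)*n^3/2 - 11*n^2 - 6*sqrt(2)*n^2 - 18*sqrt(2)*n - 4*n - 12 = (n - 6)*(n + 2)*(n + sqrt(2)/2)*(n + sqrt(2))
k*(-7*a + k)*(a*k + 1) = -7*a^2*k^2 + a*k^3 - 7*a*k + k^2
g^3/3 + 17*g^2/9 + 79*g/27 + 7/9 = (g/3 + 1)*(g + 1/3)*(g + 7/3)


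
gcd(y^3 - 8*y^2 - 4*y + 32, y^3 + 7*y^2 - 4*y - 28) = y^2 - 4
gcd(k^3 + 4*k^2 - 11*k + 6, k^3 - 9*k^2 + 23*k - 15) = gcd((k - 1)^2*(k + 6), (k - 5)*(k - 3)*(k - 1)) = k - 1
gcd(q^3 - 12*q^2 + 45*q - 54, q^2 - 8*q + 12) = q - 6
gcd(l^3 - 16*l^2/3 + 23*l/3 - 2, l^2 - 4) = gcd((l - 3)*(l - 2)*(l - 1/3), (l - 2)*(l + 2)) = l - 2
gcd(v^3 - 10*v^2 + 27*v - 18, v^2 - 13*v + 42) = v - 6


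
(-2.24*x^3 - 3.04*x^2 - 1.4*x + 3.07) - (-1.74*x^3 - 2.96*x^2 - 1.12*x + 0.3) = -0.5*x^3 - 0.0800000000000001*x^2 - 0.28*x + 2.77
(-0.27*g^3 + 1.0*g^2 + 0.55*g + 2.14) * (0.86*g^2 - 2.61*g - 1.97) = -0.2322*g^5 + 1.5647*g^4 - 1.6051*g^3 - 1.5651*g^2 - 6.6689*g - 4.2158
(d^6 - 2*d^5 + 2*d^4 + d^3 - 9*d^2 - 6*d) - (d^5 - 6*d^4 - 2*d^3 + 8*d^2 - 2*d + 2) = d^6 - 3*d^5 + 8*d^4 + 3*d^3 - 17*d^2 - 4*d - 2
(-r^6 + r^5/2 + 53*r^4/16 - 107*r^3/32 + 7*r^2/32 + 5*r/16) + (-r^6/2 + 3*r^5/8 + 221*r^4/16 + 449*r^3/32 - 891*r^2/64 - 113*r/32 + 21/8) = -3*r^6/2 + 7*r^5/8 + 137*r^4/8 + 171*r^3/16 - 877*r^2/64 - 103*r/32 + 21/8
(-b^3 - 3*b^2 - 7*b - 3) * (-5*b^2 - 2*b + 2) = 5*b^5 + 17*b^4 + 39*b^3 + 23*b^2 - 8*b - 6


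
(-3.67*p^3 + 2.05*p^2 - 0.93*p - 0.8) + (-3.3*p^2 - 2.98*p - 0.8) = -3.67*p^3 - 1.25*p^2 - 3.91*p - 1.6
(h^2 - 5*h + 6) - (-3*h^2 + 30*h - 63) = 4*h^2 - 35*h + 69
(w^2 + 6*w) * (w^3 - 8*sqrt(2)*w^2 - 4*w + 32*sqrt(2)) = w^5 - 8*sqrt(2)*w^4 + 6*w^4 - 48*sqrt(2)*w^3 - 4*w^3 - 24*w^2 + 32*sqrt(2)*w^2 + 192*sqrt(2)*w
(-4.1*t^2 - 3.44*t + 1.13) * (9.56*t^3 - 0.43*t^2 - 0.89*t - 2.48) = -39.196*t^5 - 31.1234*t^4 + 15.931*t^3 + 12.7437*t^2 + 7.5255*t - 2.8024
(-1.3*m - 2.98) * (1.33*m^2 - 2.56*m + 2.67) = -1.729*m^3 - 0.6354*m^2 + 4.1578*m - 7.9566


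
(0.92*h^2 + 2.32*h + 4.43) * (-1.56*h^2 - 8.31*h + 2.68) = -1.4352*h^4 - 11.2644*h^3 - 23.7244*h^2 - 30.5957*h + 11.8724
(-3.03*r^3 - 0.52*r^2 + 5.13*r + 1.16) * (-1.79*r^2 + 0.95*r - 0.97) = 5.4237*r^5 - 1.9477*r^4 - 6.7376*r^3 + 3.3015*r^2 - 3.8741*r - 1.1252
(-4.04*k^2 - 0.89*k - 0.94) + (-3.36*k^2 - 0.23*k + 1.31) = -7.4*k^2 - 1.12*k + 0.37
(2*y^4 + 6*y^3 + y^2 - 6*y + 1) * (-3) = -6*y^4 - 18*y^3 - 3*y^2 + 18*y - 3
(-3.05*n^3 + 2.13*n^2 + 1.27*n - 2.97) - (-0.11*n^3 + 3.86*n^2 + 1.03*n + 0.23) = -2.94*n^3 - 1.73*n^2 + 0.24*n - 3.2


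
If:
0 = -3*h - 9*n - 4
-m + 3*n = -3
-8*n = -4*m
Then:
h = 23/3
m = -6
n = -3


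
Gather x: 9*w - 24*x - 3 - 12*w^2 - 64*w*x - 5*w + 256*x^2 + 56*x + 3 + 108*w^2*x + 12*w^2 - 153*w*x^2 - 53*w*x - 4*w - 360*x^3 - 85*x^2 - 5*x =-360*x^3 + x^2*(171 - 153*w) + x*(108*w^2 - 117*w + 27)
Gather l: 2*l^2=2*l^2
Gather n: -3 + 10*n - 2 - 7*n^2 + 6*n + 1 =-7*n^2 + 16*n - 4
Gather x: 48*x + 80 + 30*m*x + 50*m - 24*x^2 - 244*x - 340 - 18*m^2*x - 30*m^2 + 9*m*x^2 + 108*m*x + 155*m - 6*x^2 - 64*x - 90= -30*m^2 + 205*m + x^2*(9*m - 30) + x*(-18*m^2 + 138*m - 260) - 350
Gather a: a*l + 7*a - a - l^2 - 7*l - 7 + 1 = a*(l + 6) - l^2 - 7*l - 6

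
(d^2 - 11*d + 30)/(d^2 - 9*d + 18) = (d - 5)/(d - 3)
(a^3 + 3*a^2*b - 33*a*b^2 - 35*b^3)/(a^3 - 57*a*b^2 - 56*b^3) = (a - 5*b)/(a - 8*b)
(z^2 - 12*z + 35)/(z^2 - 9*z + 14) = (z - 5)/(z - 2)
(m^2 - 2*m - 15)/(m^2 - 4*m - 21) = (m - 5)/(m - 7)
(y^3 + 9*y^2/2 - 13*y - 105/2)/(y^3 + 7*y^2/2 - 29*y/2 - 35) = (y + 3)/(y + 2)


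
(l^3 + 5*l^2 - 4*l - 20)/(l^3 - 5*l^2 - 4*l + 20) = (l + 5)/(l - 5)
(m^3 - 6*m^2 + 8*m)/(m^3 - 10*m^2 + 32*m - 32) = m/(m - 4)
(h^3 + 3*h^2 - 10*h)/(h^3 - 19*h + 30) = h/(h - 3)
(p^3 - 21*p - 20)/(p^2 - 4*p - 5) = p + 4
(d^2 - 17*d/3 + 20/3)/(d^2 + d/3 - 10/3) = (d - 4)/(d + 2)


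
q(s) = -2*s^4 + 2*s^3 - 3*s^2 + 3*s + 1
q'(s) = -8*s^3 + 6*s^2 - 6*s + 3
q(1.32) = -1.74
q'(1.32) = -12.87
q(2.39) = -46.92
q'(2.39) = -86.28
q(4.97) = -1032.93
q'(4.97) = -860.72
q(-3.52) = -441.00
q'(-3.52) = 447.38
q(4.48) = -671.58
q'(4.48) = -622.78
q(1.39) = -2.72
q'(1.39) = -15.23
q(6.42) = -2971.75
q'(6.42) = -1905.10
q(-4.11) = -771.55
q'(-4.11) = 684.42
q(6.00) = -2249.00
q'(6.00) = -1545.00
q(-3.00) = -251.00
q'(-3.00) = 291.00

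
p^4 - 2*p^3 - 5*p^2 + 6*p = p*(p - 3)*(p - 1)*(p + 2)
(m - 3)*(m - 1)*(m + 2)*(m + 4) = m^4 + 2*m^3 - 13*m^2 - 14*m + 24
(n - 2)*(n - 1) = n^2 - 3*n + 2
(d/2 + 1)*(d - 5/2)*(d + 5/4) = d^3/2 + 3*d^2/8 - 45*d/16 - 25/8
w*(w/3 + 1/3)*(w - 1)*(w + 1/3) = w^4/3 + w^3/9 - w^2/3 - w/9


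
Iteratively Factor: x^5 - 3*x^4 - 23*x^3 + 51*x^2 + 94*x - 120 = (x - 1)*(x^4 - 2*x^3 - 25*x^2 + 26*x + 120) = (x - 1)*(x + 4)*(x^3 - 6*x^2 - x + 30) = (x - 3)*(x - 1)*(x + 4)*(x^2 - 3*x - 10) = (x - 5)*(x - 3)*(x - 1)*(x + 4)*(x + 2)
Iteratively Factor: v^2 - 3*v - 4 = (v - 4)*(v + 1)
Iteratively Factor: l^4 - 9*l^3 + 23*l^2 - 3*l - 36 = (l - 4)*(l^3 - 5*l^2 + 3*l + 9) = (l - 4)*(l - 3)*(l^2 - 2*l - 3) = (l - 4)*(l - 3)^2*(l + 1)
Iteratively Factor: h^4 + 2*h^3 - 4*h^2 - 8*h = (h + 2)*(h^3 - 4*h) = (h - 2)*(h + 2)*(h^2 + 2*h) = h*(h - 2)*(h + 2)*(h + 2)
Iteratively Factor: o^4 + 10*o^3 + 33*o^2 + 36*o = (o)*(o^3 + 10*o^2 + 33*o + 36) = o*(o + 3)*(o^2 + 7*o + 12) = o*(o + 3)*(o + 4)*(o + 3)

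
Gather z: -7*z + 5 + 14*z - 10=7*z - 5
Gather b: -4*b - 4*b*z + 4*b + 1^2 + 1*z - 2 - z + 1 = -4*b*z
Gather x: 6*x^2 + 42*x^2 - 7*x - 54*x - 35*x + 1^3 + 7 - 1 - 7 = 48*x^2 - 96*x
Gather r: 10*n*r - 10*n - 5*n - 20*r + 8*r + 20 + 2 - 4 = -15*n + r*(10*n - 12) + 18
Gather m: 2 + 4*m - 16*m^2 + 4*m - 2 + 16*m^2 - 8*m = 0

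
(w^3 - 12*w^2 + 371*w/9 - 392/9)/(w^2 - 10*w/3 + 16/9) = (3*w^2 - 28*w + 49)/(3*w - 2)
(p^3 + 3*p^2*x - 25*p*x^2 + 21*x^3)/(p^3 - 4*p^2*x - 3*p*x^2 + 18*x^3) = (-p^2 - 6*p*x + 7*x^2)/(-p^2 + p*x + 6*x^2)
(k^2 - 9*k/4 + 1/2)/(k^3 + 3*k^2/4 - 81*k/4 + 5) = (k - 2)/(k^2 + k - 20)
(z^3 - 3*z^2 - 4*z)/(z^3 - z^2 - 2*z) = (z - 4)/(z - 2)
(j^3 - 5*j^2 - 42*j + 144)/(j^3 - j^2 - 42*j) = (j^2 - 11*j + 24)/(j*(j - 7))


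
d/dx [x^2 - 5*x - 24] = 2*x - 5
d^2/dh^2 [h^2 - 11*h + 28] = 2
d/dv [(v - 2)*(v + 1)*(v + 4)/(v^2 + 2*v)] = (v^4 + 4*v^3 + 12*v^2 + 16*v + 16)/(v^2*(v^2 + 4*v + 4))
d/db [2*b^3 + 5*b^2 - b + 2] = 6*b^2 + 10*b - 1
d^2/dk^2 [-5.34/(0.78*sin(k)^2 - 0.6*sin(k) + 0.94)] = (12.995424*sin(k)^4 - 7.49736*sin(k)^3 - 33.231888*sin(k)^2 + 18.00648*sin(k) + 3.985776)/(0.78*sin(k)^2 - 0.6*sin(k) + 0.94)^3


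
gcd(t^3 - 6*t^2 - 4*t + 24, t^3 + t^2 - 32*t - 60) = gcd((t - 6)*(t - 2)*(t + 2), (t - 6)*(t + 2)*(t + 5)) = t^2 - 4*t - 12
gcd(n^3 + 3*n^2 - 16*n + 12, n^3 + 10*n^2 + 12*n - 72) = n^2 + 4*n - 12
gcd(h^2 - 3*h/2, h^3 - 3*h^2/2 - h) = h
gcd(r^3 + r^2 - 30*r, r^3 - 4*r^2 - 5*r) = r^2 - 5*r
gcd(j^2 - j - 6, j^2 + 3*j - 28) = 1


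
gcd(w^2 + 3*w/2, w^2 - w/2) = w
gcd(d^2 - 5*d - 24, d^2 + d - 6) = d + 3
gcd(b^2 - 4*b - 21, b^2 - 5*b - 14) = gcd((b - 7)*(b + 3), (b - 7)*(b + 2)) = b - 7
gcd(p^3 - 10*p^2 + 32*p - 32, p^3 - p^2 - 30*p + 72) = p - 4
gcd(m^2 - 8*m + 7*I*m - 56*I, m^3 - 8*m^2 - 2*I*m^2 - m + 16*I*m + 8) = m - 8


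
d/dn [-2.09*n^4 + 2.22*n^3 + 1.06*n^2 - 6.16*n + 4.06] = -8.36*n^3 + 6.66*n^2 + 2.12*n - 6.16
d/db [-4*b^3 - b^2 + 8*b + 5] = -12*b^2 - 2*b + 8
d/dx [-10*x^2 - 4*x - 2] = -20*x - 4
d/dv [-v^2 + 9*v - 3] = 9 - 2*v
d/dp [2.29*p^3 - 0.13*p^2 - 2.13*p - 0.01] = 6.87*p^2 - 0.26*p - 2.13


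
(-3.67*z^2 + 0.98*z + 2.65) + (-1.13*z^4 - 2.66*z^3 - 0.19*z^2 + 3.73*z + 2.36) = -1.13*z^4 - 2.66*z^3 - 3.86*z^2 + 4.71*z + 5.01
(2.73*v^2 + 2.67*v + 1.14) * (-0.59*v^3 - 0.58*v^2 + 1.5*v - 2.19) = -1.6107*v^5 - 3.1587*v^4 + 1.8738*v^3 - 2.6349*v^2 - 4.1373*v - 2.4966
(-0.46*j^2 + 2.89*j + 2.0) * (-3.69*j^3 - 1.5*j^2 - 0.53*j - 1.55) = 1.6974*j^5 - 9.9741*j^4 - 11.4712*j^3 - 3.8187*j^2 - 5.5395*j - 3.1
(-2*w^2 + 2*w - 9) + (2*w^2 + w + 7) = 3*w - 2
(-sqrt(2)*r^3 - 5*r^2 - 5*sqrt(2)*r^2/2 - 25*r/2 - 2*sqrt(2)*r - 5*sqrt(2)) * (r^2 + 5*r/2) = -sqrt(2)*r^5 - 5*sqrt(2)*r^4 - 5*r^4 - 25*r^3 - 33*sqrt(2)*r^3/4 - 125*r^2/4 - 10*sqrt(2)*r^2 - 25*sqrt(2)*r/2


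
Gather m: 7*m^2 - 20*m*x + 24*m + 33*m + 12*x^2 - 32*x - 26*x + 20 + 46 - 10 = 7*m^2 + m*(57 - 20*x) + 12*x^2 - 58*x + 56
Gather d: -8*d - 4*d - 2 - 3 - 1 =-12*d - 6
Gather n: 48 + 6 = 54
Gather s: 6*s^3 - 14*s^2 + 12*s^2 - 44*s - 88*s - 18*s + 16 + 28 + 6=6*s^3 - 2*s^2 - 150*s + 50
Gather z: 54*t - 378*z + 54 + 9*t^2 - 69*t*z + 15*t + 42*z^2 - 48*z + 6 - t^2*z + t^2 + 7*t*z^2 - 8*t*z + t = 10*t^2 + 70*t + z^2*(7*t + 42) + z*(-t^2 - 77*t - 426) + 60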